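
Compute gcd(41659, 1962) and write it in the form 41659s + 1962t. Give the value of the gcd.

Euclidean algorithm:
41659 = 21×1962 + 457
1962 = 4×457 + 134
457 = 3×134 + 55
134 = 2×55 + 24
55 = 2×24 + 7
24 = 3×7 + 3
7 = 2×3 + 1
3 = 3×1 + 0
gcd(41659, 1962) = 1.
Express as a combination:
1 = 7 − 2·3
1 = −2·24 + 7·7
1 = 7·55 − 16·24
1 = −16·134 + 39·55
1 = 39·457 − 133·134
1 = −133·1962 + 571·457
1 = 571·41659 − 12124·1962
So 1 = (571)·41659 + (-12124)·1962.

1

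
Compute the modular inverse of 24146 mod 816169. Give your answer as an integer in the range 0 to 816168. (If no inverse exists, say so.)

233872

Run Euclid on (816169, 24146):
816169 = 33*24146 + 19351
24146 = 1*19351 + 4795
19351 = 4*4795 + 171
4795 = 28*171 + 7
171 = 24*7 + 3
7 = 2*3 + 1
3 = 3*1 + 0
gcd = 1, so the inverse exists. Back-substitute:
1 = 7 − 2·3
1 = −2·171 + 49·7
1 = 49·4795 − 1374·171
1 = −1374·19351 + 5545·4795
1 = 5545·24146 − 6919·19351
1 = −6919·816169 + 233872·24146
So 24146·233872 ≡ 1 (mod 816169).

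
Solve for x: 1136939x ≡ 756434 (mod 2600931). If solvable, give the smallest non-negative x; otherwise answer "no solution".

First find gcd(1136939, 2600931):
2600931 = 2·1136939 + 327053
1136939 = 3·327053 + 155780
327053 = 2·155780 + 15493
155780 = 10·15493 + 850
15493 = 18·850 + 193
850 = 4·193 + 78
193 = 2·78 + 37
78 = 2·37 + 4
37 = 9·4 + 1
4 = 4·1 + 0
gcd = 1, so a unique solution mod 2600931 exists.
Back-substitute for the Bézout coefficients:
1 = 37 − 9·4
1 = −9·78 + 19·37
1 = 19·193 − 47·78
1 = −47·850 + 207·193
1 = 207·15493 − 3773·850
1 = −3773·155780 + 37937·15493
1 = 37937·327053 − 79647·155780
1 = −79647·1136939 + 276878·327053
1 = 276878·2600931 − 633403·1136939
So 1136939·(-633403) ≡ 1 (mod 2600931), giving 1136939⁻¹ ≡ 1967528.
x ≡ 1136939⁻¹·756434 ≡ 1967528·756434 ≡ 338332 (mod 2600931).

338332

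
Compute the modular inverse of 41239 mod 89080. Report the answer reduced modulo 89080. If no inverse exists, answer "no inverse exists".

12319

Run Euclid on (89080, 41239):
89080 = 2×41239 + 6602
41239 = 6×6602 + 1627
6602 = 4×1627 + 94
1627 = 17×94 + 29
94 = 3×29 + 7
29 = 4×7 + 1
7 = 7×1 + 0
gcd = 1, so the inverse exists. Back-substitute:
1 = 29 − 4·7
1 = −4·94 + 13·29
1 = 13·1627 − 225·94
1 = −225·6602 + 913·1627
1 = 913·41239 − 5703·6602
1 = −5703·89080 + 12319·41239
So 41239·12319 ≡ 1 (mod 89080).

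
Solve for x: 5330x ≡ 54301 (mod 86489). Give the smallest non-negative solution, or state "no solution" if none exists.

5219

First find gcd(5330, 86489):
86489 = 16×5330 + 1209
5330 = 4×1209 + 494
1209 = 2×494 + 221
494 = 2×221 + 52
221 = 4×52 + 13
52 = 4×13 + 0
gcd = 13 and 13 | 54301, so solutions exist. Divide through by 13: 410x ≡ 4177 (mod 6653).
Now find 410⁻¹ mod 6653:
6653 = 16×410 + 93
410 = 4×93 + 38
93 = 2×38 + 17
38 = 2×17 + 4
17 = 4×4 + 1
4 = 4×1 + 0
Back-substitute:
1 = 17 − 4·4
1 = −4·38 + 9·17
1 = 9·93 − 22·38
1 = −22·410 + 97·93
1 = 97·6653 − 1574·410
So 410·(-1574) ≡ 1 (mod 6653), i.e. 410⁻¹ ≡ 5079.
Then x ≡ 5079·4177 ≡ 5219 (mod 6653); the smallest non-negative solution is x = 5219.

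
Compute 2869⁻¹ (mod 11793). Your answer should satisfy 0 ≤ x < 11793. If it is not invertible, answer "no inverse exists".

8110

Extended Euclidean algorithm:
11793 = 4×2869 + 317
2869 = 9×317 + 16
317 = 19×16 + 13
16 = 1×13 + 3
13 = 4×3 + 1
3 = 3×1 + 0
The gcd is 1. Working backward:
1 = 13 − 4·3
1 = −4·16 + 5·13
1 = 5·317 − 99·16
1 = −99·2869 + 896·317
1 = 896·11793 − 3683·2869
Hence 2869⁻¹ ≡ -3683 ≡ 8110 (mod 11793).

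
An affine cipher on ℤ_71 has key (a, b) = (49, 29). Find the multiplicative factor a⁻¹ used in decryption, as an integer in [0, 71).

29

Extended Euclidean algorithm:
71 = 1×49 + 22
49 = 2×22 + 5
22 = 4×5 + 2
5 = 2×2 + 1
2 = 2×1 + 0
The gcd is 1. Working backward:
1 = 5 − 2·2
1 = −2·22 + 9·5
1 = 9·49 − 20·22
1 = −20·71 + 29·49
So 49·29 ≡ 1 (mod 71).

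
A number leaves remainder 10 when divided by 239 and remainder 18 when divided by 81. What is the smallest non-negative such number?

Write x = 10 + 239·k. Then 239·k ≡ 18 − 10 ≡ 8 (mod 81).
Need 239⁻¹ mod 81. Extended Euclid on (81, 77):
81 = 1*77 + 4
77 = 19*4 + 1
4 = 4*1 + 0
Back-substitute:
1 = 77 − 19·4
1 = −19·81 + 20·77
239⁻¹ ≡ 20 (mod 81), so k ≡ 20·8 ≡ 79 (mod 81).
x = 10 + 239·79 = 18891.

18891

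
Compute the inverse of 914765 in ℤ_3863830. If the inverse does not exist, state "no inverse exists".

no inverse exists

Euclidean algorithm on 3863830, 914765:
3863830 = 4·914765 + 204770
914765 = 4·204770 + 95685
204770 = 2·95685 + 13400
95685 = 7·13400 + 1885
13400 = 7·1885 + 205
1885 = 9·205 + 40
205 = 5·40 + 5
40 = 8·5 + 0
gcd(914765, 3863830) = 5 ≠ 1, so 914765 has no multiplicative inverse modulo 3863830.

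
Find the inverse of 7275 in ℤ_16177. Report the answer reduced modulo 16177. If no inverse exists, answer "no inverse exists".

Extended Euclidean algorithm:
16177 = 2*7275 + 1627
7275 = 4*1627 + 767
1627 = 2*767 + 93
767 = 8*93 + 23
93 = 4*23 + 1
23 = 23*1 + 0
Since gcd(7275, 16177) = 1, back-substitute to write 1 as a combination:
1 = 93 − 4·23
1 = −4·767 + 33·93
1 = 33·1627 − 70·767
1 = −70·7275 + 313·1627
1 = 313·16177 − 696·7275
Hence 7275⁻¹ ≡ -696 ≡ 15481 (mod 16177).

15481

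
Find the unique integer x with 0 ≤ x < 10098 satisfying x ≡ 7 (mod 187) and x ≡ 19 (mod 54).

8983

Write x = 7 + 187·k. Then 187·k ≡ 19 − 7 ≡ 12 (mod 54).
Need 187⁻¹ mod 54. Extended Euclid on (54, 25):
54 = 2·25 + 4
25 = 6·4 + 1
4 = 4·1 + 0
Back-substitute:
1 = 25 − 6·4
1 = −6·54 + 13·25
187⁻¹ ≡ 13 (mod 54), so k ≡ 13·12 ≡ 48 (mod 54).
x = 7 + 187·48 = 8983.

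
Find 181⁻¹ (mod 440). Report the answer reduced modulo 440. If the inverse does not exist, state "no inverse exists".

141

Extended Euclidean algorithm:
440 = 2*181 + 78
181 = 2*78 + 25
78 = 3*25 + 3
25 = 8*3 + 1
3 = 3*1 + 0
gcd = 1, so the inverse exists. Back-substitute:
1 = 25 − 8·3
1 = −8·78 + 25·25
1 = 25·181 − 58·78
1 = −58·440 + 141·181
So 181·141 ≡ 1 (mod 440).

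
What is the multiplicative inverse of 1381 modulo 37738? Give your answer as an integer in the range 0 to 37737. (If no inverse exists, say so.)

12133

Apply the Euclidean algorithm to 37738 and 1381:
37738 = 27×1381 + 451
1381 = 3×451 + 28
451 = 16×28 + 3
28 = 9×3 + 1
3 = 3×1 + 0
Since gcd(1381, 37738) = 1, back-substitute to write 1 as a combination:
1 = 28 − 9·3
1 = −9·451 + 145·28
1 = 145·1381 − 444·451
1 = −444·37738 + 12133·1381
So 1381·12133 ≡ 1 (mod 37738).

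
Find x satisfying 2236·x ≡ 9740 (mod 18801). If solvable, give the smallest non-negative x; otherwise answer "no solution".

First find gcd(2236, 18801):
18801 = 8*2236 + 913
2236 = 2*913 + 410
913 = 2*410 + 93
410 = 4*93 + 38
93 = 2*38 + 17
38 = 2*17 + 4
17 = 4*4 + 1
4 = 4*1 + 0
gcd = 1, so a unique solution mod 18801 exists.
Back-substitute for the Bézout coefficients:
1 = 17 − 4·4
1 = −4·38 + 9·17
1 = 9·93 − 22·38
1 = −22·410 + 97·93
1 = 97·913 − 216·410
1 = −216·2236 + 529·913
1 = 529·18801 − 4448·2236
So 2236·(-4448) ≡ 1 (mod 18801), giving 2236⁻¹ ≡ 14353.
x ≡ 2236⁻¹·9740 ≡ 14353·9740 ≡ 12785 (mod 18801).

12785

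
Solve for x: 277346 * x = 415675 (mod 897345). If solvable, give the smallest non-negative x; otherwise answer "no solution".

85460

First find gcd(277346, 897345):
897345 = 3·277346 + 65307
277346 = 4·65307 + 16118
65307 = 4·16118 + 835
16118 = 19·835 + 253
835 = 3·253 + 76
253 = 3·76 + 25
76 = 3·25 + 1
25 = 25·1 + 0
gcd = 1, so a unique solution mod 897345 exists.
Back-substitute for the Bézout coefficients:
1 = 76 − 3·25
1 = −3·253 + 10·76
1 = 10·835 − 33·253
1 = −33·16118 + 637·835
1 = 637·65307 − 2581·16118
1 = −2581·277346 + 10961·65307
1 = 10961·897345 − 35464·277346
So 277346·(-35464) ≡ 1 (mod 897345), giving 277346⁻¹ ≡ 861881.
x ≡ 277346⁻¹·415675 ≡ 861881·415675 ≡ 85460 (mod 897345).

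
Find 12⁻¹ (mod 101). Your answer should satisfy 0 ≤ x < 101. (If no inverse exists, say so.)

59

Extended Euclidean algorithm:
101 = 8·12 + 5
12 = 2·5 + 2
5 = 2·2 + 1
2 = 2·1 + 0
Since gcd(12, 101) = 1, back-substitute to write 1 as a combination:
1 = 5 − 2·2
1 = −2·12 + 5·5
1 = 5·101 − 42·12
Thus 12·(-42) ≡ 1 (mod 101); reducing, -42 mod 101 = 59.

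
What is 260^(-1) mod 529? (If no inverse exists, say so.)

470

gcd(529, 260) by repeated division:
529 = 2×260 + 9
260 = 28×9 + 8
9 = 1×8 + 1
8 = 8×1 + 0
Since gcd(260, 529) = 1, back-substitute to write 1 as a combination:
1 = 9 − 8
1 = −260 + 29·9
1 = 29·529 − 59·260
So 260·(-59) ≡ 1 (mod 529), and -59 ≡ 470 (mod 529).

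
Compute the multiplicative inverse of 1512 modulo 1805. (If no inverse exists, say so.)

Extended Euclidean algorithm:
1805 = 1*1512 + 293
1512 = 5*293 + 47
293 = 6*47 + 11
47 = 4*11 + 3
11 = 3*3 + 2
3 = 1*2 + 1
2 = 2*1 + 0
The gcd is 1. Working backward:
1 = 3 − 2
1 = −11 + 4·3
1 = 4·47 − 17·11
1 = −17·293 + 106·47
1 = 106·1512 − 547·293
1 = −547·1805 + 653·1512
So 1512·653 ≡ 1 (mod 1805).

653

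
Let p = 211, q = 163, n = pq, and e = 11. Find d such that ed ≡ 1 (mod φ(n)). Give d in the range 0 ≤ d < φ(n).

12371

φ(n) = (p−1)(q−1) = 210·162 = 34020.
Need d with 11·d ≡ 1 (mod 34020). Apply the extended Euclidean algorithm:
34020 = 3092×11 + 8
11 = 1×8 + 3
8 = 2×3 + 2
3 = 1×2 + 1
2 = 2×1 + 0
Back-substitute:
1 = 3 − 2
1 = −8 + 3·3
1 = 3·11 − 4·8
1 = −4·34020 + 12371·11
So 11·12371 ≡ 1 (mod 34020), hence d = 12371.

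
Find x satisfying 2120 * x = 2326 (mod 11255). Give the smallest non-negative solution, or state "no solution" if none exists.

gcd(2120, 11255):
11255 = 5·2120 + 655
2120 = 3·655 + 155
655 = 4·155 + 35
155 = 4·35 + 15
35 = 2·15 + 5
15 = 3·5 + 0
gcd = 5, but 5 ∤ 2326, so the congruence has no solution.

no solution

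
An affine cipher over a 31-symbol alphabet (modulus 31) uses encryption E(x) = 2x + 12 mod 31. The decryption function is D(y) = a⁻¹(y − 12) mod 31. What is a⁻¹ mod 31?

Run Euclid on (31, 2):
31 = 15×2 + 1
2 = 2×1 + 0
Since gcd(2, 31) = 1, back-substitute to write 1 as a combination:
1 = 31 − 15·2
Thus 2·(-15) ≡ 1 (mod 31); reducing, -15 mod 31 = 16.

16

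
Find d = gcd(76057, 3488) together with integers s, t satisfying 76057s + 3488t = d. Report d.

1

Apply Euclid's algorithm to 76057 and 3488:
76057 = 21·3488 + 2809
3488 = 1·2809 + 679
2809 = 4·679 + 93
679 = 7·93 + 28
93 = 3·28 + 9
28 = 3·9 + 1
9 = 9·1 + 0
gcd(76057, 3488) = 1.
Back-substituting:
1 = 28 − 3·9
1 = −3·93 + 10·28
1 = 10·679 − 73·93
1 = −73·2809 + 302·679
1 = 302·3488 − 375·2809
1 = −375·76057 + 8177·3488
So 1 = (-375)·76057 + (8177)·3488.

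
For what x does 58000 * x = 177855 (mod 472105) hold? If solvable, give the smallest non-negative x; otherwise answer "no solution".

60636

First find gcd(58000, 472105):
472105 = 8·58000 + 8105
58000 = 7·8105 + 1265
8105 = 6·1265 + 515
1265 = 2·515 + 235
515 = 2·235 + 45
235 = 5·45 + 10
45 = 4·10 + 5
10 = 2·5 + 0
gcd = 5 and 5 | 177855, so solutions exist. Divide through by 5: 11600x ≡ 35571 (mod 94421).
Now find 11600⁻¹ mod 94421:
94421 = 8×11600 + 1621
11600 = 7×1621 + 253
1621 = 6×253 + 103
253 = 2×103 + 47
103 = 2×47 + 9
47 = 5×9 + 2
9 = 4×2 + 1
2 = 2×1 + 0
Back-substitute:
1 = 9 − 4·2
1 = −4·47 + 21·9
1 = 21·103 − 46·47
1 = −46·253 + 113·103
1 = 113·1621 − 724·253
1 = −724·11600 + 5181·1621
1 = 5181·94421 − 42172·11600
So 11600·(-42172) ≡ 1 (mod 94421), i.e. 11600⁻¹ ≡ 52249.
Then x ≡ 52249·35571 ≡ 60636 (mod 94421); the smallest non-negative solution is x = 60636.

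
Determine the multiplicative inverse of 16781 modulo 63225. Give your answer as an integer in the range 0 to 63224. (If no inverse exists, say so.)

61571

gcd(63225, 16781) by repeated division:
63225 = 3·16781 + 12882
16781 = 1·12882 + 3899
12882 = 3·3899 + 1185
3899 = 3·1185 + 344
1185 = 3·344 + 153
344 = 2·153 + 38
153 = 4·38 + 1
38 = 38·1 + 0
Since gcd(16781, 63225) = 1, back-substitute to write 1 as a combination:
1 = 153 − 4·38
1 = −4·344 + 9·153
1 = 9·1185 − 31·344
1 = −31·3899 + 102·1185
1 = 102·12882 − 337·3899
1 = −337·16781 + 439·12882
1 = 439·63225 − 1654·16781
So 16781·(-1654) ≡ 1 (mod 63225), and -1654 ≡ 61571 (mod 63225).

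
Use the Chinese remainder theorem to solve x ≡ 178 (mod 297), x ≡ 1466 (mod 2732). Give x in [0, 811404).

684466

Write x = 178 + 297·k. Then 297·k ≡ 1466 − 178 ≡ 1288 (mod 2732).
Need 297⁻¹ mod 2732. Extended Euclid on (2732, 297):
2732 = 9*297 + 59
297 = 5*59 + 2
59 = 29*2 + 1
2 = 2*1 + 0
Back-substitute:
1 = 59 − 29·2
1 = −29·297 + 146·59
1 = 146·2732 − 1343·297
297⁻¹ ≡ 1389 (mod 2732), so k ≡ 1389·1288 ≡ 2304 (mod 2732).
x = 178 + 297·2304 = 684466.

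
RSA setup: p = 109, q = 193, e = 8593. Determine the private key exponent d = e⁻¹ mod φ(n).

625

φ(n) = (p−1)(q−1) = 108·192 = 20736.
Need d with 8593·d ≡ 1 (mod 20736). Apply the extended Euclidean algorithm:
20736 = 2*8593 + 3550
8593 = 2*3550 + 1493
3550 = 2*1493 + 564
1493 = 2*564 + 365
564 = 1*365 + 199
365 = 1*199 + 166
199 = 1*166 + 33
166 = 5*33 + 1
33 = 33*1 + 0
Back-substitute:
1 = 166 − 5·33
1 = −5·199 + 6·166
1 = 6·365 − 11·199
1 = −11·564 + 17·365
1 = 17·1493 − 45·564
1 = −45·3550 + 107·1493
1 = 107·8593 − 259·3550
1 = −259·20736 + 625·8593
So 8593·625 ≡ 1 (mod 20736), hence d = 625.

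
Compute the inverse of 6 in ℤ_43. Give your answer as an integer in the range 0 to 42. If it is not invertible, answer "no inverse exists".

Run Euclid on (43, 6):
43 = 7*6 + 1
6 = 6*1 + 0
Since gcd(6, 43) = 1, back-substitute to write 1 as a combination:
1 = 43 − 7·6
Hence 6⁻¹ ≡ -7 ≡ 36 (mod 43).

36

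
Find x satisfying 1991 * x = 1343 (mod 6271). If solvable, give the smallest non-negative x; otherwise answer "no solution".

First find gcd(1991, 6271):
6271 = 3*1991 + 298
1991 = 6*298 + 203
298 = 1*203 + 95
203 = 2*95 + 13
95 = 7*13 + 4
13 = 3*4 + 1
4 = 4*1 + 0
gcd = 1, so a unique solution mod 6271 exists.
Back-substitute for the Bézout coefficients:
1 = 13 − 3·4
1 = −3·95 + 22·13
1 = 22·203 − 47·95
1 = −47·298 + 69·203
1 = 69·1991 − 461·298
1 = −461·6271 + 1452·1991
So 1991·(1452) ≡ 1 (mod 6271), giving 1991⁻¹ ≡ 1452.
x ≡ 1991⁻¹·1343 ≡ 1452·1343 ≡ 6026 (mod 6271).

6026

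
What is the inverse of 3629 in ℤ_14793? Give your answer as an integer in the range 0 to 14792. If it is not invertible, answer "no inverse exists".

10040

Extended Euclidean algorithm:
14793 = 4·3629 + 277
3629 = 13·277 + 28
277 = 9·28 + 25
28 = 1·25 + 3
25 = 8·3 + 1
3 = 3·1 + 0
Since gcd(3629, 14793) = 1, back-substitute to write 1 as a combination:
1 = 25 − 8·3
1 = −8·28 + 9·25
1 = 9·277 − 89·28
1 = −89·3629 + 1166·277
1 = 1166·14793 − 4753·3629
So 3629·(-4753) ≡ 1 (mod 14793), and -4753 ≡ 10040 (mod 14793).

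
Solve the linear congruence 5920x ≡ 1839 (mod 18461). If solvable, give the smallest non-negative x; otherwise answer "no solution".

First find gcd(5920, 18461):
18461 = 3*5920 + 701
5920 = 8*701 + 312
701 = 2*312 + 77
312 = 4*77 + 4
77 = 19*4 + 1
4 = 4*1 + 0
gcd = 1, so a unique solution mod 18461 exists.
Back-substitute for the Bézout coefficients:
1 = 77 − 19·4
1 = −19·312 + 77·77
1 = 77·701 − 173·312
1 = −173·5920 + 1461·701
1 = 1461·18461 − 4556·5920
So 5920·(-4556) ≡ 1 (mod 18461), giving 5920⁻¹ ≡ 13905.
x ≡ 5920⁻¹·1839 ≡ 13905·1839 ≡ 2810 (mod 18461).

2810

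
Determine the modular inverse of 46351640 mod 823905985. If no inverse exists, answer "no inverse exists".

no inverse exists

Euclidean algorithm on 823905985, 46351640:
823905985 = 17×46351640 + 35928105
46351640 = 1×35928105 + 10423535
35928105 = 3×10423535 + 4657500
10423535 = 2×4657500 + 1108535
4657500 = 4×1108535 + 223360
1108535 = 4×223360 + 215095
223360 = 1×215095 + 8265
215095 = 26×8265 + 205
8265 = 40×205 + 65
205 = 3×65 + 10
65 = 6×10 + 5
10 = 2×5 + 0
The gcd is 5, not 1, hence no inverse exists.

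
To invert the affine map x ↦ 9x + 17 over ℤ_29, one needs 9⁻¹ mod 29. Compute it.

Apply the Euclidean algorithm to 29 and 9:
29 = 3×9 + 2
9 = 4×2 + 1
2 = 2×1 + 0
gcd = 1, so the inverse exists. Back-substitute:
1 = 9 − 4·2
1 = −4·29 + 13·9
So 9·13 ≡ 1 (mod 29).

13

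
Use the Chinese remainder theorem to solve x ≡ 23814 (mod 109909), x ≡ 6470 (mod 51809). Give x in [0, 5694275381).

1256063866

Write x = 23814 + 109909·k. Then 109909·k ≡ 6470 − 23814 ≡ 34465 (mod 51809).
Need 109909⁻¹ mod 51809. Extended Euclid on (51809, 6291):
51809 = 8*6291 + 1481
6291 = 4*1481 + 367
1481 = 4*367 + 13
367 = 28*13 + 3
13 = 4*3 + 1
3 = 3*1 + 0
Back-substitute:
1 = 13 − 4·3
1 = −4·367 + 113·13
1 = 113·1481 − 456·367
1 = −456·6291 + 1937·1481
1 = 1937·51809 − 15952·6291
109909⁻¹ ≡ 35857 (mod 51809), so k ≡ 35857·34465 ≡ 11428 (mod 51809).
x = 23814 + 109909·11428 = 1256063866.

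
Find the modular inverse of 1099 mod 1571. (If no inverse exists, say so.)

223

gcd(1571, 1099) by repeated division:
1571 = 1·1099 + 472
1099 = 2·472 + 155
472 = 3·155 + 7
155 = 22·7 + 1
7 = 7·1 + 0
gcd = 1, so the inverse exists. Back-substitute:
1 = 155 − 22·7
1 = −22·472 + 67·155
1 = 67·1099 − 156·472
1 = −156·1571 + 223·1099
So 1099·223 ≡ 1 (mod 1571).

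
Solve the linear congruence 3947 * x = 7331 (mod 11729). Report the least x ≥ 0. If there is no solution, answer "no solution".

2605

First find gcd(3947, 11729):
11729 = 2·3947 + 3835
3947 = 1·3835 + 112
3835 = 34·112 + 27
112 = 4·27 + 4
27 = 6·4 + 3
4 = 1·3 + 1
3 = 3·1 + 0
gcd = 1, so a unique solution mod 11729 exists.
Back-substitute for the Bézout coefficients:
1 = 4 − 3
1 = −27 + 7·4
1 = 7·112 − 29·27
1 = −29·3835 + 993·112
1 = 993·3947 − 1022·3835
1 = −1022·11729 + 3037·3947
So 3947·(3037) ≡ 1 (mod 11729), giving 3947⁻¹ ≡ 3037.
x ≡ 3947⁻¹·7331 ≡ 3037·7331 ≡ 2605 (mod 11729).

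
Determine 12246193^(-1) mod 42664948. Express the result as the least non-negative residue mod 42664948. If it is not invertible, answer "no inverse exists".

1249841

Apply the Euclidean algorithm to 42664948 and 12246193:
42664948 = 3*12246193 + 5926369
12246193 = 2*5926369 + 393455
5926369 = 15*393455 + 24544
393455 = 16*24544 + 751
24544 = 32*751 + 512
751 = 1*512 + 239
512 = 2*239 + 34
239 = 7*34 + 1
34 = 34*1 + 0
The gcd is 1. Working backward:
1 = 239 − 7·34
1 = −7·512 + 15·239
1 = 15·751 − 22·512
1 = −22·24544 + 719·751
1 = 719·393455 − 11526·24544
1 = −11526·5926369 + 173609·393455
1 = 173609·12246193 − 358744·5926369
1 = −358744·42664948 + 1249841·12246193
So 12246193·1249841 ≡ 1 (mod 42664948).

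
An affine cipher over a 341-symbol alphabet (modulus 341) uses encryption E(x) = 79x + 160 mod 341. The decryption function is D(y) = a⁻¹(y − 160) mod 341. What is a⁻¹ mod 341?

Apply the Euclidean algorithm to 341 and 79:
341 = 4×79 + 25
79 = 3×25 + 4
25 = 6×4 + 1
4 = 4×1 + 0
gcd = 1, so the inverse exists. Back-substitute:
1 = 25 − 6·4
1 = −6·79 + 19·25
1 = 19·341 − 82·79
Thus 79·(-82) ≡ 1 (mod 341); reducing, -82 mod 341 = 259.

259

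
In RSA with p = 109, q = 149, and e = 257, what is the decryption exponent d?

φ(n) = (p−1)(q−1) = 108·148 = 15984.
Need d with 257·d ≡ 1 (mod 15984). Apply the extended Euclidean algorithm:
15984 = 62·257 + 50
257 = 5·50 + 7
50 = 7·7 + 1
7 = 7·1 + 0
Back-substitute:
1 = 50 − 7·7
1 = −7·257 + 36·50
1 = 36·15984 − 2239·257
So 257·(-2239) ≡ 1 (mod 15984), hence d ≡ -2239 ≡ 13745 (mod 15984).

13745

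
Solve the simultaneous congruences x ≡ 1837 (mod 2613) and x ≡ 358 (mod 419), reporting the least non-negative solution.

626344

Write x = 1837 + 2613·k. Then 2613·k ≡ 358 − 1837 ≡ 197 (mod 419).
Need 2613⁻¹ mod 419. Extended Euclid on (419, 99):
419 = 4×99 + 23
99 = 4×23 + 7
23 = 3×7 + 2
7 = 3×2 + 1
2 = 2×1 + 0
Back-substitute:
1 = 7 − 3·2
1 = −3·23 + 10·7
1 = 10·99 − 43·23
1 = −43·419 + 182·99
2613⁻¹ ≡ 182 (mod 419), so k ≡ 182·197 ≡ 239 (mod 419).
x = 1837 + 2613·239 = 626344.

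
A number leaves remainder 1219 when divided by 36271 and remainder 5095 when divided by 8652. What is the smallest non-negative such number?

290314303

Write x = 1219 + 36271·k. Then 36271·k ≡ 5095 − 1219 ≡ 3876 (mod 8652).
Need 36271⁻¹ mod 8652. Extended Euclid on (8652, 1663):
8652 = 5×1663 + 337
1663 = 4×337 + 315
337 = 1×315 + 22
315 = 14×22 + 7
22 = 3×7 + 1
7 = 7×1 + 0
Back-substitute:
1 = 22 − 3·7
1 = −3·315 + 43·22
1 = 43·337 − 46·315
1 = −46·1663 + 227·337
1 = 227·8652 − 1181·1663
36271⁻¹ ≡ 7471 (mod 8652), so k ≡ 7471·3876 ≡ 8004 (mod 8652).
x = 1219 + 36271·8004 = 290314303.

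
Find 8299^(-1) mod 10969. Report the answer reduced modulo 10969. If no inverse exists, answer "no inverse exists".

2543

gcd(10969, 8299) by repeated division:
10969 = 1×8299 + 2670
8299 = 3×2670 + 289
2670 = 9×289 + 69
289 = 4×69 + 13
69 = 5×13 + 4
13 = 3×4 + 1
4 = 4×1 + 0
gcd = 1, so the inverse exists. Back-substitute:
1 = 13 − 3·4
1 = −3·69 + 16·13
1 = 16·289 − 67·69
1 = −67·2670 + 619·289
1 = 619·8299 − 1924·2670
1 = −1924·10969 + 2543·8299
So 8299·2543 ≡ 1 (mod 10969).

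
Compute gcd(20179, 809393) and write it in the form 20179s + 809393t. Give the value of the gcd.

Euclidean algorithm:
809393 = 40×20179 + 2233
20179 = 9×2233 + 82
2233 = 27×82 + 19
82 = 4×19 + 6
19 = 3×6 + 1
6 = 6×1 + 0
gcd(20179, 809393) = 1.
Working backward:
1 = 19 − 3·6
1 = −3·82 + 13·19
1 = 13·2233 − 354·82
1 = −354·20179 + 3199·2233
1 = 3199·809393 − 128314·20179
So 1 = (3199)·809393 + (-128314)·20179.

1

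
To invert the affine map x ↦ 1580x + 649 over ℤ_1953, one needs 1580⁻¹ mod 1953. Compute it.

1487

Run Euclid on (1953, 1580):
1953 = 1×1580 + 373
1580 = 4×373 + 88
373 = 4×88 + 21
88 = 4×21 + 4
21 = 5×4 + 1
4 = 4×1 + 0
The gcd is 1. Working backward:
1 = 21 − 5·4
1 = −5·88 + 21·21
1 = 21·373 − 89·88
1 = −89·1580 + 377·373
1 = 377·1953 − 466·1580
Thus 1580·(-466) ≡ 1 (mod 1953); reducing, -466 mod 1953 = 1487.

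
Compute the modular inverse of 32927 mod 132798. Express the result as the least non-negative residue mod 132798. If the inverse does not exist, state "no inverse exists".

64937

Apply the Euclidean algorithm to 132798 and 32927:
132798 = 4·32927 + 1090
32927 = 30·1090 + 227
1090 = 4·227 + 182
227 = 1·182 + 45
182 = 4·45 + 2
45 = 22·2 + 1
2 = 2·1 + 0
The gcd is 1. Working backward:
1 = 45 − 22·2
1 = −22·182 + 89·45
1 = 89·227 − 111·182
1 = −111·1090 + 533·227
1 = 533·32927 − 16101·1090
1 = −16101·132798 + 64937·32927
So 32927·64937 ≡ 1 (mod 132798).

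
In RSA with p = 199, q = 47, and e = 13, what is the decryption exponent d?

φ(n) = (p−1)(q−1) = 198·46 = 9108.
Need d with 13·d ≡ 1 (mod 9108). Apply the extended Euclidean algorithm:
9108 = 700×13 + 8
13 = 1×8 + 5
8 = 1×5 + 3
5 = 1×3 + 2
3 = 1×2 + 1
2 = 2×1 + 0
Back-substitute:
1 = 3 − 2
1 = −5 + 2·3
1 = 2·8 − 3·5
1 = −3·13 + 5·8
1 = 5·9108 − 3503·13
So 13·(-3503) ≡ 1 (mod 9108), hence d ≡ -3503 ≡ 5605 (mod 9108).

5605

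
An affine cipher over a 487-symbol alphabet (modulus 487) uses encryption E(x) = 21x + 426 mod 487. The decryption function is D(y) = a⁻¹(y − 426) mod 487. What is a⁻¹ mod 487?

Apply the Euclidean algorithm to 487 and 21:
487 = 23×21 + 4
21 = 5×4 + 1
4 = 4×1 + 0
Since gcd(21, 487) = 1, back-substitute to write 1 as a combination:
1 = 21 − 5·4
1 = −5·487 + 116·21
So 21·116 ≡ 1 (mod 487).

116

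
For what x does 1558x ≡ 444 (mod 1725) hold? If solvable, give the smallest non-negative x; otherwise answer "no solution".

18

First find gcd(1558, 1725):
1725 = 1*1558 + 167
1558 = 9*167 + 55
167 = 3*55 + 2
55 = 27*2 + 1
2 = 2*1 + 0
gcd = 1, so a unique solution mod 1725 exists.
Back-substitute for the Bézout coefficients:
1 = 55 − 27·2
1 = −27·167 + 82·55
1 = 82·1558 − 765·167
1 = −765·1725 + 847·1558
So 1558·(847) ≡ 1 (mod 1725), giving 1558⁻¹ ≡ 847.
x ≡ 1558⁻¹·444 ≡ 847·444 ≡ 18 (mod 1725).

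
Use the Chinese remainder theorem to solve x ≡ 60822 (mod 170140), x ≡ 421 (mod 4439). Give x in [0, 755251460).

683513202

Write x = 60822 + 170140·k. Then 170140·k ≡ 421 − 60822 ≡ 1745 (mod 4439).
Need 170140⁻¹ mod 4439. Extended Euclid on (4439, 1458):
4439 = 3×1458 + 65
1458 = 22×65 + 28
65 = 2×28 + 9
28 = 3×9 + 1
9 = 9×1 + 0
Back-substitute:
1 = 28 − 3·9
1 = −3·65 + 7·28
1 = 7·1458 − 157·65
1 = −157·4439 + 478·1458
170140⁻¹ ≡ 478 (mod 4439), so k ≡ 478·1745 ≡ 4017 (mod 4439).
x = 60822 + 170140·4017 = 683513202.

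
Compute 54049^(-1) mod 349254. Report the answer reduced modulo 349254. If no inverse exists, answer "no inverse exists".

339865

Run Euclid on (349254, 54049):
349254 = 6*54049 + 24960
54049 = 2*24960 + 4129
24960 = 6*4129 + 186
4129 = 22*186 + 37
186 = 5*37 + 1
37 = 37*1 + 0
gcd = 1, so the inverse exists. Back-substitute:
1 = 186 − 5·37
1 = −5·4129 + 111·186
1 = 111·24960 − 671·4129
1 = −671·54049 + 1453·24960
1 = 1453·349254 − 9389·54049
So 54049·(-9389) ≡ 1 (mod 349254), and -9389 ≡ 339865 (mod 349254).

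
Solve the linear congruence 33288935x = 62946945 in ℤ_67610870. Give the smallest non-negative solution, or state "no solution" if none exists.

First find gcd(33288935, 67610870):
67610870 = 2×33288935 + 1033000
33288935 = 32×1033000 + 232935
1033000 = 4×232935 + 101260
232935 = 2×101260 + 30415
101260 = 3×30415 + 10015
30415 = 3×10015 + 370
10015 = 27×370 + 25
370 = 14×25 + 20
25 = 1×20 + 5
20 = 4×5 + 0
gcd = 5 and 5 | 62946945, so solutions exist. Divide through by 5: 6657787x ≡ 12589389 (mod 13522174).
Now find 6657787⁻¹ mod 13522174:
13522174 = 2*6657787 + 206600
6657787 = 32*206600 + 46587
206600 = 4*46587 + 20252
46587 = 2*20252 + 6083
20252 = 3*6083 + 2003
6083 = 3*2003 + 74
2003 = 27*74 + 5
74 = 14*5 + 4
5 = 1*4 + 1
4 = 4*1 + 0
Back-substitute:
1 = 5 − 4
1 = −74 + 15·5
1 = 15·2003 − 406·74
1 = −406·6083 + 1233·2003
1 = 1233·20252 − 4105·6083
1 = −4105·46587 + 9443·20252
1 = 9443·206600 − 41877·46587
1 = −41877·6657787 + 1349507·206600
1 = 1349507·13522174 − 2740891·6657787
So 6657787·(-2740891) ≡ 1 (mod 13522174), i.e. 6657787⁻¹ ≡ 10781283.
Then x ≡ 10781283·12589389 ≡ 11051081 (mod 13522174); the smallest non-negative solution is x = 11051081.

11051081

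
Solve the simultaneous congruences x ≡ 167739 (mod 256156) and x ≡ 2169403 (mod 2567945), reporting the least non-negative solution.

Write x = 167739 + 256156·k. Then 256156·k ≡ 2169403 − 167739 ≡ 2001664 (mod 2567945).
Need 256156⁻¹ mod 2567945. Extended Euclid on (2567945, 256156):
2567945 = 10·256156 + 6385
256156 = 40·6385 + 756
6385 = 8·756 + 337
756 = 2·337 + 82
337 = 4·82 + 9
82 = 9·9 + 1
9 = 9·1 + 0
Back-substitute:
1 = 82 − 9·9
1 = −9·337 + 37·82
1 = 37·756 − 83·337
1 = −83·6385 + 701·756
1 = 701·256156 − 28123·6385
1 = −28123·2567945 + 281931·256156
256156⁻¹ ≡ 281931 (mod 2567945), so k ≡ 281931·2001664 ≡ 2107929 (mod 2567945).
x = 167739 + 256156·2107929 = 539958828663.

539958828663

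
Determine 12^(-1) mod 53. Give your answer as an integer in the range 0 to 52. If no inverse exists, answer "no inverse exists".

Run Euclid on (53, 12):
53 = 4·12 + 5
12 = 2·5 + 2
5 = 2·2 + 1
2 = 2·1 + 0
The gcd is 1. Working backward:
1 = 5 − 2·2
1 = −2·12 + 5·5
1 = 5·53 − 22·12
Thus 12·(-22) ≡ 1 (mod 53); reducing, -22 mod 53 = 31.

31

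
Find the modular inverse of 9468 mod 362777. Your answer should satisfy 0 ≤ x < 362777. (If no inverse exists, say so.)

Extended Euclidean algorithm:
362777 = 38*9468 + 2993
9468 = 3*2993 + 489
2993 = 6*489 + 59
489 = 8*59 + 17
59 = 3*17 + 8
17 = 2*8 + 1
8 = 8*1 + 0
The gcd is 1. Working backward:
1 = 17 − 2·8
1 = −2·59 + 7·17
1 = 7·489 − 58·59
1 = −58·2993 + 355·489
1 = 355·9468 − 1123·2993
1 = −1123·362777 + 43029·9468
So 9468·43029 ≡ 1 (mod 362777).

43029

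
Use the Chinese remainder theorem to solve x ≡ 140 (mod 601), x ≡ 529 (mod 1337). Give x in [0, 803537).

258570

Write x = 140 + 601·k. Then 601·k ≡ 529 − 140 ≡ 389 (mod 1337).
Need 601⁻¹ mod 1337. Extended Euclid on (1337, 601):
1337 = 2*601 + 135
601 = 4*135 + 61
135 = 2*61 + 13
61 = 4*13 + 9
13 = 1*9 + 4
9 = 2*4 + 1
4 = 4*1 + 0
Back-substitute:
1 = 9 − 2·4
1 = −2·13 + 3·9
1 = 3·61 − 14·13
1 = −14·135 + 31·61
1 = 31·601 − 138·135
1 = −138·1337 + 307·601
601⁻¹ ≡ 307 (mod 1337), so k ≡ 307·389 ≡ 430 (mod 1337).
x = 140 + 601·430 = 258570.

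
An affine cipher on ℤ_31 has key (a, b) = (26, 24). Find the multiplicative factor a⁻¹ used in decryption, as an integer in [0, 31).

gcd(31, 26) by repeated division:
31 = 1*26 + 5
26 = 5*5 + 1
5 = 5*1 + 0
The gcd is 1. Working backward:
1 = 26 − 5·5
1 = −5·31 + 6·26
So 26·6 ≡ 1 (mod 31).

6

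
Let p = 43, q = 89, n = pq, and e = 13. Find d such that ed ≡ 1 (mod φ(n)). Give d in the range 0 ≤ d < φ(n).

853

φ(n) = (p−1)(q−1) = 42·88 = 3696.
Need d with 13·d ≡ 1 (mod 3696). Apply the extended Euclidean algorithm:
3696 = 284×13 + 4
13 = 3×4 + 1
4 = 4×1 + 0
Back-substitute:
1 = 13 − 3·4
1 = −3·3696 + 853·13
So 13·853 ≡ 1 (mod 3696), hence d = 853.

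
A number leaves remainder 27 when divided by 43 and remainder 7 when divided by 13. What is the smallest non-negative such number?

371

Write x = 27 + 43·k. Then 43·k ≡ 7 − 27 ≡ 6 (mod 13).
Need 43⁻¹ mod 13. Extended Euclid on (13, 4):
13 = 3×4 + 1
4 = 4×1 + 0
Back-substitute:
1 = 13 − 3·4
43⁻¹ ≡ 10 (mod 13), so k ≡ 10·6 ≡ 8 (mod 13).
x = 27 + 43·8 = 371.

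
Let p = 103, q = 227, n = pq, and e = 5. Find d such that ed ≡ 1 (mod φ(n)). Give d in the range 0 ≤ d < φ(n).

9221

φ(n) = (p−1)(q−1) = 102·226 = 23052.
Need d with 5·d ≡ 1 (mod 23052). Apply the extended Euclidean algorithm:
23052 = 4610*5 + 2
5 = 2*2 + 1
2 = 2*1 + 0
Back-substitute:
1 = 5 − 2·2
1 = −2·23052 + 9221·5
So 5·9221 ≡ 1 (mod 23052), hence d = 9221.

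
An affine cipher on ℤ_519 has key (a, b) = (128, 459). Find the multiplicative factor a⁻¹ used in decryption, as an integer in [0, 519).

Apply the Euclidean algorithm to 519 and 128:
519 = 4*128 + 7
128 = 18*7 + 2
7 = 3*2 + 1
2 = 2*1 + 0
The gcd is 1. Working backward:
1 = 7 − 3·2
1 = −3·128 + 55·7
1 = 55·519 − 223·128
Thus 128·(-223) ≡ 1 (mod 519); reducing, -223 mod 519 = 296.

296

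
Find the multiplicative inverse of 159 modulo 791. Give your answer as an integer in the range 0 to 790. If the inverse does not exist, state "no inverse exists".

gcd(791, 159) by repeated division:
791 = 4·159 + 155
159 = 1·155 + 4
155 = 38·4 + 3
4 = 1·3 + 1
3 = 3·1 + 0
gcd = 1, so the inverse exists. Back-substitute:
1 = 4 − 3
1 = −155 + 39·4
1 = 39·159 − 40·155
1 = −40·791 + 199·159
So 159·199 ≡ 1 (mod 791).

199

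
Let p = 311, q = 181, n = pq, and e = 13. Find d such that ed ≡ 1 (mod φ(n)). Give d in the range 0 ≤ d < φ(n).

12877

φ(n) = (p−1)(q−1) = 310·180 = 55800.
Need d with 13·d ≡ 1 (mod 55800). Apply the extended Euclidean algorithm:
55800 = 4292*13 + 4
13 = 3*4 + 1
4 = 4*1 + 0
Back-substitute:
1 = 13 − 3·4
1 = −3·55800 + 12877·13
So 13·12877 ≡ 1 (mod 55800), hence d = 12877.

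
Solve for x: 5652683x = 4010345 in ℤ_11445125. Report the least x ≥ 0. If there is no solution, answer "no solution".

5256090

First find gcd(5652683, 11445125):
11445125 = 2×5652683 + 139759
5652683 = 40×139759 + 62323
139759 = 2×62323 + 15113
62323 = 4×15113 + 1871
15113 = 8×1871 + 145
1871 = 12×145 + 131
145 = 1×131 + 14
131 = 9×14 + 5
14 = 2×5 + 4
5 = 1×4 + 1
4 = 4×1 + 0
gcd = 1, so a unique solution mod 11445125 exists.
Back-substitute for the Bézout coefficients:
1 = 5 − 4
1 = −14 + 3·5
1 = 3·131 − 28·14
1 = −28·145 + 31·131
1 = 31·1871 − 400·145
1 = −400·15113 + 3231·1871
1 = 3231·62323 − 13324·15113
1 = −13324·139759 + 29879·62323
1 = 29879·5652683 − 1208484·139759
1 = −1208484·11445125 + 2446847·5652683
So 5652683·(2446847) ≡ 1 (mod 11445125), giving 5652683⁻¹ ≡ 2446847.
x ≡ 5652683⁻¹·4010345 ≡ 2446847·4010345 ≡ 5256090 (mod 11445125).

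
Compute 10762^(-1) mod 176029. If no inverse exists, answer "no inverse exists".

Run Euclid on (176029, 10762):
176029 = 16·10762 + 3837
10762 = 2·3837 + 3088
3837 = 1·3088 + 749
3088 = 4·749 + 92
749 = 8·92 + 13
92 = 7·13 + 1
13 = 13·1 + 0
The gcd is 1. Working backward:
1 = 92 − 7·13
1 = −7·749 + 57·92
1 = 57·3088 − 235·749
1 = −235·3837 + 292·3088
1 = 292·10762 − 819·3837
1 = −819·176029 + 13396·10762
So 10762·13396 ≡ 1 (mod 176029).

13396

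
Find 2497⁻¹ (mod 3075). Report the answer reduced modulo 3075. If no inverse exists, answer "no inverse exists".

133

Extended Euclidean algorithm:
3075 = 1·2497 + 578
2497 = 4·578 + 185
578 = 3·185 + 23
185 = 8·23 + 1
23 = 23·1 + 0
Since gcd(2497, 3075) = 1, back-substitute to write 1 as a combination:
1 = 185 − 8·23
1 = −8·578 + 25·185
1 = 25·2497 − 108·578
1 = −108·3075 + 133·2497
So 2497·133 ≡ 1 (mod 3075).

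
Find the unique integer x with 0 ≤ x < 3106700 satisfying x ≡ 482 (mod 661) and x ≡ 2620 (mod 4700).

Write x = 482 + 661·k. Then 661·k ≡ 2620 − 482 ≡ 2138 (mod 4700).
Need 661⁻¹ mod 4700. Extended Euclid on (4700, 661):
4700 = 7·661 + 73
661 = 9·73 + 4
73 = 18·4 + 1
4 = 4·1 + 0
Back-substitute:
1 = 73 − 18·4
1 = −18·661 + 163·73
1 = 163·4700 − 1159·661
661⁻¹ ≡ 3541 (mod 4700), so k ≡ 3541·2138 ≡ 3658 (mod 4700).
x = 482 + 661·3658 = 2418420.

2418420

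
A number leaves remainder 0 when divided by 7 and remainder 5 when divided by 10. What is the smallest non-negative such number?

Write x = 0 + 7·k. Then 7·k ≡ 5 − 0 ≡ 5 (mod 10).
Need 7⁻¹ mod 10. Extended Euclid on (10, 7):
10 = 1·7 + 3
7 = 2·3 + 1
3 = 3·1 + 0
Back-substitute:
1 = 7 − 2·3
1 = −2·10 + 3·7
7⁻¹ ≡ 3 (mod 10), so k ≡ 3·5 ≡ 5 (mod 10).
x = 0 + 7·5 = 35.

35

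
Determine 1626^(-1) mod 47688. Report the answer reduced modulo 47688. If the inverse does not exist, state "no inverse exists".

no inverse exists

Euclidean algorithm on 47688, 1626:
47688 = 29*1626 + 534
1626 = 3*534 + 24
534 = 22*24 + 6
24 = 4*6 + 0
gcd(1626, 47688) = 6 ≠ 1, so 1626 has no multiplicative inverse modulo 47688.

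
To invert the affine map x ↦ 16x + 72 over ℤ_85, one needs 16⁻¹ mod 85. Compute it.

Run Euclid on (85, 16):
85 = 5×16 + 5
16 = 3×5 + 1
5 = 5×1 + 0
gcd = 1, so the inverse exists. Back-substitute:
1 = 16 − 3·5
1 = −3·85 + 16·16
So 16·16 ≡ 1 (mod 85).

16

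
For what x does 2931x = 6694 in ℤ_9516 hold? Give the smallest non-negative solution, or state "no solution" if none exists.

no solution

gcd(2931, 9516):
9516 = 3·2931 + 723
2931 = 4·723 + 39
723 = 18·39 + 21
39 = 1·21 + 18
21 = 1·18 + 3
18 = 6·3 + 0
gcd = 3, but 3 ∤ 6694, so the congruence has no solution.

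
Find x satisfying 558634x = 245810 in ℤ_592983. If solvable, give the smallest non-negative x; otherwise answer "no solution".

89573

First find gcd(558634, 592983):
592983 = 1×558634 + 34349
558634 = 16×34349 + 9050
34349 = 3×9050 + 7199
9050 = 1×7199 + 1851
7199 = 3×1851 + 1646
1851 = 1×1646 + 205
1646 = 8×205 + 6
205 = 34×6 + 1
6 = 6×1 + 0
gcd = 1, so a unique solution mod 592983 exists.
Back-substitute for the Bézout coefficients:
1 = 205 − 34·6
1 = −34·1646 + 273·205
1 = 273·1851 − 307·1646
1 = −307·7199 + 1194·1851
1 = 1194·9050 − 1501·7199
1 = −1501·34349 + 5697·9050
1 = 5697·558634 − 92653·34349
1 = −92653·592983 + 98350·558634
So 558634·(98350) ≡ 1 (mod 592983), giving 558634⁻¹ ≡ 98350.
x ≡ 558634⁻¹·245810 ≡ 98350·245810 ≡ 89573 (mod 592983).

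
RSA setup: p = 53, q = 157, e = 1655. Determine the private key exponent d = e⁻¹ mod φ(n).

647

φ(n) = (p−1)(q−1) = 52·156 = 8112.
Need d with 1655·d ≡ 1 (mod 8112). Apply the extended Euclidean algorithm:
8112 = 4×1655 + 1492
1655 = 1×1492 + 163
1492 = 9×163 + 25
163 = 6×25 + 13
25 = 1×13 + 12
13 = 1×12 + 1
12 = 12×1 + 0
Back-substitute:
1 = 13 − 12
1 = −25 + 2·13
1 = 2·163 − 13·25
1 = −13·1492 + 119·163
1 = 119·1655 − 132·1492
1 = −132·8112 + 647·1655
So 1655·647 ≡ 1 (mod 8112), hence d = 647.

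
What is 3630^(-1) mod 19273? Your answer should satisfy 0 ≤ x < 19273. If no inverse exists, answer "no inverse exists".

13661

Apply the Euclidean algorithm to 19273 and 3630:
19273 = 5·3630 + 1123
3630 = 3·1123 + 261
1123 = 4·261 + 79
261 = 3·79 + 24
79 = 3·24 + 7
24 = 3·7 + 3
7 = 2·3 + 1
3 = 3·1 + 0
gcd = 1, so the inverse exists. Back-substitute:
1 = 7 − 2·3
1 = −2·24 + 7·7
1 = 7·79 − 23·24
1 = −23·261 + 76·79
1 = 76·1123 − 327·261
1 = −327·3630 + 1057·1123
1 = 1057·19273 − 5612·3630
Hence 3630⁻¹ ≡ -5612 ≡ 13661 (mod 19273).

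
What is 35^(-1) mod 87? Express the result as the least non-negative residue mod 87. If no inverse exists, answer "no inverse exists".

5

Extended Euclidean algorithm:
87 = 2*35 + 17
35 = 2*17 + 1
17 = 17*1 + 0
Since gcd(35, 87) = 1, back-substitute to write 1 as a combination:
1 = 35 − 2·17
1 = −2·87 + 5·35
So 35·5 ≡ 1 (mod 87).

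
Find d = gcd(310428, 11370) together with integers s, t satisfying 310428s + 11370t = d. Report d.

6

Apply Euclid's algorithm to 310428 and 11370:
310428 = 27×11370 + 3438
11370 = 3×3438 + 1056
3438 = 3×1056 + 270
1056 = 3×270 + 246
270 = 1×246 + 24
246 = 10×24 + 6
24 = 4×6 + 0
gcd(310428, 11370) = 6.
Back-substituting:
6 = 246 − 10·24
6 = −10·270 + 11·246
6 = 11·1056 − 43·270
6 = −43·3438 + 140·1056
6 = 140·11370 − 463·3438
6 = −463·310428 + 12641·11370
So 6 = (-463)·310428 + (12641)·11370.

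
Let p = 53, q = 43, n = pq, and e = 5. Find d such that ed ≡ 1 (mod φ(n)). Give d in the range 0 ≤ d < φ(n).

437

φ(n) = (p−1)(q−1) = 52·42 = 2184.
Need d with 5·d ≡ 1 (mod 2184). Apply the extended Euclidean algorithm:
2184 = 436×5 + 4
5 = 1×4 + 1
4 = 4×1 + 0
Back-substitute:
1 = 5 − 4
1 = −2184 + 437·5
So 5·437 ≡ 1 (mod 2184), hence d = 437.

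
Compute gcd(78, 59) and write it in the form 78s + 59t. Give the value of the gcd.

Apply Euclid's algorithm to 78 and 59:
78 = 1*59 + 19
59 = 3*19 + 2
19 = 9*2 + 1
2 = 2*1 + 0
gcd(78, 59) = 1.
Working backward:
1 = 19 − 9·2
1 = −9·59 + 28·19
1 = 28·78 − 37·59
So 1 = (28)·78 + (-37)·59.

1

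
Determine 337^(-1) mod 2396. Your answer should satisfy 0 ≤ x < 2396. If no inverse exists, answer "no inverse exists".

1813

gcd(2396, 337) by repeated division:
2396 = 7×337 + 37
337 = 9×37 + 4
37 = 9×4 + 1
4 = 4×1 + 0
The gcd is 1. Working backward:
1 = 37 − 9·4
1 = −9·337 + 82·37
1 = 82·2396 − 583·337
Hence 337⁻¹ ≡ -583 ≡ 1813 (mod 2396).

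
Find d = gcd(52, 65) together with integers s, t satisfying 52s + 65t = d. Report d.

13

Apply Euclid's algorithm to 65 and 52:
65 = 1*52 + 13
52 = 4*13 + 0
gcd(52, 65) = 13.
Back-substituting:
13 = 65 − 52
So 13 = (1)·65 + (-1)·52.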